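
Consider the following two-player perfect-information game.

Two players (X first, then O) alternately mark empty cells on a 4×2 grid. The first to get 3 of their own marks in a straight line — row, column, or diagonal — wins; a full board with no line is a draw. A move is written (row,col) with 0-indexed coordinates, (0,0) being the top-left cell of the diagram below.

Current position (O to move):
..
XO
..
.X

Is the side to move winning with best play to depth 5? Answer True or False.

O winning at [../XO/../.X]: False

ply 1, O at ../XO/../.X | (0,0)=+0→O./XO/../.X*; (0,1)=+0→.O/XO/../.X; (2,0)=+0→../XO/O./.X; (2,1)=+0→../XO/.O/.X; (3,0)=+0→../XO/../OX
ply 2, X at O./XO/../.X | (0,1)=+0→OX/XO/../.X*; (2,0)=+0→O./XO/X./.X; (2,1)=+0→O./XO/.X/.X; (3,0)=+0→O./XO/../XX
ply 3, O at OX/XO/../.X | (2,0)=+0→OX/XO/O./.X*; (2,1)=+0→OX/XO/.O/.X; (3,0)=+0→OX/XO/../OX
ply 4, X at OX/XO/O./.X | (2,1)=+0→OX/XO/OX/.X*; (3,0)=+0→OX/XO/O./XX
ply 5, O at OX/XO/OX/.X | (3,0)=+0→OX/XO/OX/OX*
ply 6: OX/XO/OX/OX is terminal +0 (X); from ../XO/../.X depth 5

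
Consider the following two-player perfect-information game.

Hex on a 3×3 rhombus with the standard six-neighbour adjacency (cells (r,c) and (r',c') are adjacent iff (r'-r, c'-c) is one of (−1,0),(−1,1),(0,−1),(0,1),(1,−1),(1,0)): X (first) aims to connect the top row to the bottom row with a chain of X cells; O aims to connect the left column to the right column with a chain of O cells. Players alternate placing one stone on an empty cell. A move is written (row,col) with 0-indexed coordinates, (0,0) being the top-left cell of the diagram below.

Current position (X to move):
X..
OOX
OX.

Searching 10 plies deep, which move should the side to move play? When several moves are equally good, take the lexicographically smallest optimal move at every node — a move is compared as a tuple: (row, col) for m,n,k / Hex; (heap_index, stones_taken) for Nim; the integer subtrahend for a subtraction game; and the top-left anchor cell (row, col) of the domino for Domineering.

X's best at [X../OOX/OX.]: (0,2)

p1 X@[X../OOX/OX.]: (0,1)[XX./OOX/OX.]-1 (0,2)[X.X/OOX/OX.]+1* (2,2)[X../OOX/OXX]-1
p2 O@[X.X/OOX/OX.] terminal -1; root [X../OOX/OX.] d10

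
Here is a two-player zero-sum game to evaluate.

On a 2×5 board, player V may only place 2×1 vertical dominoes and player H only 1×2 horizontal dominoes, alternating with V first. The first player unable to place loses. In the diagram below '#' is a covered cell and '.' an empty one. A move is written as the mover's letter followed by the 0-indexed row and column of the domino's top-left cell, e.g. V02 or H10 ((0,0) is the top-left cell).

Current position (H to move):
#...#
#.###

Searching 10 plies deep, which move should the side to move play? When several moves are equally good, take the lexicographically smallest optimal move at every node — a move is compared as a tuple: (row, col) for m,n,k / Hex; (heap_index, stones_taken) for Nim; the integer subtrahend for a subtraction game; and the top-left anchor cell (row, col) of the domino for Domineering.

p1 H@[#...#/#.###]: H01[###.#/#.###]+1* H02[#.###/#.###]-1
p2 V@[###.#/#.###] terminal -1; root [#...#/#.###] d10

H's best at [#...#/#.###]: H01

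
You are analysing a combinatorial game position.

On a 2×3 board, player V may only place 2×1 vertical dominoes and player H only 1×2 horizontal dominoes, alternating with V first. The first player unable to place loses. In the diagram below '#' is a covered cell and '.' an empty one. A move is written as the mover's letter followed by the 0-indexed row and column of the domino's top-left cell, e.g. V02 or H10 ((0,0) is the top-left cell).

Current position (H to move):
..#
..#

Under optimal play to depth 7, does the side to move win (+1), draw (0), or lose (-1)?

value(..#/..#, H) = +1

p1 H@[..#/..#]: H00[###/..#]+1* H10[..#/###]+1
p2 V@[###/..#] terminal -1; root [..#/..#] d7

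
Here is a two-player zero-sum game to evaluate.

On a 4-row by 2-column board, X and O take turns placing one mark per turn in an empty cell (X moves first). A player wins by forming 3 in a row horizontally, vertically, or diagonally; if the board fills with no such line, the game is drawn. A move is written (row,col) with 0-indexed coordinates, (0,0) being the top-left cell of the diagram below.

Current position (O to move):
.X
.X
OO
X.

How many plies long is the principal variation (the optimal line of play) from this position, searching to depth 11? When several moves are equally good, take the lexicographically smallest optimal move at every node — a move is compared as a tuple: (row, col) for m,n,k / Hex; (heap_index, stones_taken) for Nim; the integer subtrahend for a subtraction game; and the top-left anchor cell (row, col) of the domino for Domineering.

p1 O@[.X/.X/OO/X.]: (0,0)[OX/.X/OO/X.]+0* (1,0)[.X/OX/OO/X.]+0 (3,1)[.X/.X/OO/XO]+0
p2 X@[OX/.X/OO/X.]: (1,0)[OX/XX/OO/X.]+0* (3,1)[OX/.X/OO/XX]-1
p3 O@[OX/XX/OO/X.]: (3,1)[OX/XX/OO/XO]+0*
p4 X@[OX/XX/OO/XO] terminal +0; root [.X/.X/OO/X.] d11

PV length from [.X/.X/OO/X.]: 3 plies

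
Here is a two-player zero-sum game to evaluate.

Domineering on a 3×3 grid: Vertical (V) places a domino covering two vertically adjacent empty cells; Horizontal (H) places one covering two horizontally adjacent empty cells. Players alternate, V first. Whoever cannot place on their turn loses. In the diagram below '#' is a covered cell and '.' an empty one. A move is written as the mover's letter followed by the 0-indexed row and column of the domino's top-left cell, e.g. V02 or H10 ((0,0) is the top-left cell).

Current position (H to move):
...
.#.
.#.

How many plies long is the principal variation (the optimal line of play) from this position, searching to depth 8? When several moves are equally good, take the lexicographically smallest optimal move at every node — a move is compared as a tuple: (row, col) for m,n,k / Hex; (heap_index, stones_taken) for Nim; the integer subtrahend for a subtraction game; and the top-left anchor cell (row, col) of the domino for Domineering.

PV length from [.../.#./.#.]: 2 plies

ply 1, H at .../.#./.#. | H00=-1→##./.#./.#.*; H01=-1→.##/.#./.#.
ply 2, V at ##./.#./.#. | V02=+1→###/.##/.#.*; V10=+1→##./##./##.; V12=+1→##./.##/.##
ply 3: ###/.##/.#. is terminal -1 (H); from .../.#./.#. depth 8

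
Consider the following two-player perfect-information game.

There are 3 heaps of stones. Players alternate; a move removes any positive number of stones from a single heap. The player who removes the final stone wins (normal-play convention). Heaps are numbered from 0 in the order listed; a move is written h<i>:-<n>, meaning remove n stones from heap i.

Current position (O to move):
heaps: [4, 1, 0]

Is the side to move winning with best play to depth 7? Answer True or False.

p1 O@[(4,1,0)]: h0:-1[(3,1,0)]-1 h0:-2[(2,1,0)]-1 h0:-3[(1,1,0)]+1* h0:-4[(0,1,0)]-1 h1:-1[(4,0,0)]-1
p2 X@[(1,1,0)]: h0:-1[(0,1,0)]-1* h1:-1[(1,0,0)]-1
p3 O@[(0,1,0)]: h1:-1[(0,0,0)]+1*
p4 X@[(0,0,0)] terminal -1; root [(4,1,0)] d7

O winning at [(4,1,0)]: True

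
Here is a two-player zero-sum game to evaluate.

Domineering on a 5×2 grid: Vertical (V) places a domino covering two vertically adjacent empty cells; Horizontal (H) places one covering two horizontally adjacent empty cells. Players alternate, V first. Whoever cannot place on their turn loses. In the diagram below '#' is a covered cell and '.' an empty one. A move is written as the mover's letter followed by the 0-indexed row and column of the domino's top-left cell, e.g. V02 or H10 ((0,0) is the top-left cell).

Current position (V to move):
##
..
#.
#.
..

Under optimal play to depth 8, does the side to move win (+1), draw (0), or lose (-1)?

p1 V@[##/../#./#./..]: V11[##/.#/##/#./..]-1* V21[##/../##/##/..]-1 V31[##/../#./##/.#]-1
p2 H@[##/.#/##/#./..]: H40[##/.#/##/#./##]+1*
p3 V@[##/.#/##/#./##] terminal -1; root [##/../#./#./..] d8

value(##/../#./#./.., V) = -1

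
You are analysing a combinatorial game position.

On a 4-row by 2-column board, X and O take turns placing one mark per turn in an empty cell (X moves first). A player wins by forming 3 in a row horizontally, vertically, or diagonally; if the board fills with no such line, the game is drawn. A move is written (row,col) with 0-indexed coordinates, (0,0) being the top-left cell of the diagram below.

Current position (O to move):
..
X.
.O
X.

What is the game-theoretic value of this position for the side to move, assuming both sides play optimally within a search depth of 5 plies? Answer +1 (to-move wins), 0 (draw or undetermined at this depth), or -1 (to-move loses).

[../X./.O/X.] O move#1: (0,0):-1/O./X./.O/X., (0,1):-1/.O/X./.O/X., (1,1):-1/../XO/.O/X., (2,0):+0/../X./OO/X.*, (3,1):-1/../X./.O/XO
[../X./OO/X.] X move#2: (0,0):-1/X./X./OO/X., (0,1):+0/.X/X./OO/X.*, (1,1):+0/../XX/OO/X., (3,1):+0/../X./OO/XX
[.X/X./OO/X.] O move#3: (0,0):+0/OX/X./OO/X.*, (1,1):+0/.X/XO/OO/X., (3,1):+0/.X/X./OO/XO
[OX/X./OO/X.] X move#4: (1,1):+0/OX/XX/OO/X.*, (3,1):+0/OX/X./OO/XX
[OX/XX/OO/X.] O move#5: (3,1):+0/OX/XX/OO/XO*
[OX/XX/OO/XO] end (terminal +0, X#6); searched ../X./.O/X. to 5

value(../X./.O/X., O) = 0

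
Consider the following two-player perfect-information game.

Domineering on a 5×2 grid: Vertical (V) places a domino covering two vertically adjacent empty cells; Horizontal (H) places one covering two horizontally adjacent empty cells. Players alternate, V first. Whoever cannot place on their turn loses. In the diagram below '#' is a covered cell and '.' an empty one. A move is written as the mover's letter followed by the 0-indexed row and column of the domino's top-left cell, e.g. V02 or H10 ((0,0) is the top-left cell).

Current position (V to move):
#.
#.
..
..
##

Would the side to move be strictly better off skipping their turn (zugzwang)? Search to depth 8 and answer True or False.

p1 V@[#./#./../../##]: V01[##/##/../../##]-1 V11[#./##/.#/../##]-1 V20[#./#./#./#./##]+1* V21[#./#./.#/.#/##]+1
p2 H@[#./#./#./#./##] terminal -1; root [#./#./../../##] d8
pass branch (H moves first from the same position):
  | p1 H@[#./#./../../##]: H20[#./#./##/../##]+1* H30[#./#./../##/##]-1
  | p2 V@[#./#./##/../##]: V01[##/##/##/../##]-1*
  | p3 H@[##/##/##/../##]: H30[##/##/##/##/##]+1*
  | p4 V@[##/##/##/##/##] terminal -1; root [#./#./../../##] d8
V moving scores +1; V passing scores -1

zugzwang(#./#./../../##, V) = False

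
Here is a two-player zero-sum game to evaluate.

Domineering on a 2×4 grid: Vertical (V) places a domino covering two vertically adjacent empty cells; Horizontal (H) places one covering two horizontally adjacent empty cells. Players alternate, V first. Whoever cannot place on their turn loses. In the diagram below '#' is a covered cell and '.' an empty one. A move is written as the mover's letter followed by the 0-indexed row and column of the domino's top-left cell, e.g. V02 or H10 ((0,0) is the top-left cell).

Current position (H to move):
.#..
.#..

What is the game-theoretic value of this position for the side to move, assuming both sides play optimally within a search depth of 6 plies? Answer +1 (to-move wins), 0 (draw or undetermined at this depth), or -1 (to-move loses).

value(.#../.#.., H) = +1

[.#../.#..] H move#1: H02:+1/.###/.#..*, H12:+1/.#../.###
[.###/.#..] V move#2: V00:-1/####/##..*
[####/##..] H move#3: H12:+1/####/####*
[####/####] end (terminal -1, V#4); searched .#../.#.. to 6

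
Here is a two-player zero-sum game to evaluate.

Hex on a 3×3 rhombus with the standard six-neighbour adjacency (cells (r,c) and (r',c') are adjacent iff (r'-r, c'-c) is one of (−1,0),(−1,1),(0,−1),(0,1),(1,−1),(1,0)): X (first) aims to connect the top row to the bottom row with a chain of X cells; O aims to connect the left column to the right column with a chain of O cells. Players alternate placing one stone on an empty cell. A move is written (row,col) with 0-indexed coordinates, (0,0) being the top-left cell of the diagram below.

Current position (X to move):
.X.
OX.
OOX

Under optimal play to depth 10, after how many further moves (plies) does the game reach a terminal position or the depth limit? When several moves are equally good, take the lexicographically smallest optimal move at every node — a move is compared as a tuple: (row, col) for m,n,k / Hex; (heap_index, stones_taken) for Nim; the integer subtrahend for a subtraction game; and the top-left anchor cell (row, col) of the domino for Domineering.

PV length from [.X./OX./OOX]: 1 ply

[.X./OX./OOX] X move#1: (0,0):-1/XX./OX./OOX, (0,2):-1/.XX/OX./OOX, (1,2):+1/.X./OXX/OOX*
[.X./OXX/OOX] end (terminal -1, O#2); searched .X./OX./OOX to 10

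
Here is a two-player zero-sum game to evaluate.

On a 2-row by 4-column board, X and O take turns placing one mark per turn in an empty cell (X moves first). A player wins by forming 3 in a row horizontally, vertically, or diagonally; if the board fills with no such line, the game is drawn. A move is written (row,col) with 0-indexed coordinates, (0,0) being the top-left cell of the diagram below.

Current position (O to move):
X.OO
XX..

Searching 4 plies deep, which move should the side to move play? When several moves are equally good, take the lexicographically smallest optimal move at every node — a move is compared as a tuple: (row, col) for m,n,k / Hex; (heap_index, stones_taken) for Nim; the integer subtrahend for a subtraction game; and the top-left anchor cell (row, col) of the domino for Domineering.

[X.OO/XX..] O move#1: (0,1):+1/XOOO/XX..*, (1,2):+0/X.OO/XXO., (1,3):-1/X.OO/XX.O
[XOOO/XX..] end (terminal -1, X#2); searched X.OO/XX.. to 4

O's best at [X.OO/XX..]: (0,1)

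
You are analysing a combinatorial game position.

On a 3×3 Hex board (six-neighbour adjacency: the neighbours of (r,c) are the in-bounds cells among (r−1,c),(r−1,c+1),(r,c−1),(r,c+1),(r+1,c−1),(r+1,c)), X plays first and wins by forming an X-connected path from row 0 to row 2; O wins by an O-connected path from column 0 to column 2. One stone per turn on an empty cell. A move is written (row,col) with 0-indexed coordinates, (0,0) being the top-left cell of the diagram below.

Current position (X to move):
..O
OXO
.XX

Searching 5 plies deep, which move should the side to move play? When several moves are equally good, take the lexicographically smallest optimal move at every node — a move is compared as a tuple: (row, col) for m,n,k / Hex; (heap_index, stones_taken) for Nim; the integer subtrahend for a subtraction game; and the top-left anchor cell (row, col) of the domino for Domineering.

ply 1, X at ..O/OXO/.XX | (0,0)=-1→X.O/OXO/.XX; (0,1)=+1→.XO/OXO/.XX*; (2,0)=-1→..O/OXO/XXX
ply 2: .XO/OXO/.XX is terminal -1 (O); from ..O/OXO/.XX depth 5

X's best at [..O/OXO/.XX]: (0,1)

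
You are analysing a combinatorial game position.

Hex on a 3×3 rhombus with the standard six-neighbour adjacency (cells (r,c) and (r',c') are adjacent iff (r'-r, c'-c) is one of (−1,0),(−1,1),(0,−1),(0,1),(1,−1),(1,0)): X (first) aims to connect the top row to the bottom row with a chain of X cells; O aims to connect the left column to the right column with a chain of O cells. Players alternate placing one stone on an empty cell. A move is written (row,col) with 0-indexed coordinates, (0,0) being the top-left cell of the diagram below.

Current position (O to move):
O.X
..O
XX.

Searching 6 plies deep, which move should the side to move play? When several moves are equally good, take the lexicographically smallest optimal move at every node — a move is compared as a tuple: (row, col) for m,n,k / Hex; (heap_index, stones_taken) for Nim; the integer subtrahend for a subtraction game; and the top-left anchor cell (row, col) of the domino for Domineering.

O's best at [O.X/..O/XX.]: (1,1)

ply 1, O at O.X/..O/XX. | (0,1)=-1→OOX/..O/XX.; (1,0)=-1→O.X/O.O/XX.; (1,1)=+1→O.X/.OO/XX.*; (2,2)=-1→O.X/..O/XXO
ply 2, X at O.X/.OO/XX. | (0,1)=-1→OXX/.OO/XX.*; (1,0)=-1→O.X/XOO/XX.; (2,2)=-1→O.X/.OO/XXX
ply 3, O at OXX/.OO/XX. | (1,0)=+1→OXX/OOO/XX.*; (2,2)=-1→OXX/.OO/XXO
ply 4: OXX/OOO/XX. is terminal -1 (X); from O.X/..O/XX. depth 6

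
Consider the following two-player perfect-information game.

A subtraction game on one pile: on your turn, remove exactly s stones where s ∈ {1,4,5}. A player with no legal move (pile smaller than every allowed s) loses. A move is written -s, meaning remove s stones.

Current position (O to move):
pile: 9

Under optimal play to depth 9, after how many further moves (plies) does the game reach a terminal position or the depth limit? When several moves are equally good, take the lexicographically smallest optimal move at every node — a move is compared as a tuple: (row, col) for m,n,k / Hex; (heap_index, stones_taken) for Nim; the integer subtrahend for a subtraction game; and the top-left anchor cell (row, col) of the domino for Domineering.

ply 1, O at 9 | -1=+1→8*; -4=-1→5; -5=-1→4
ply 2, X at 8 | -1=-1→7*; -4=-1→4; -5=-1→3
ply 3, O at 7 | -1=-1→6; -4=-1→3; -5=+1→2*
ply 4, X at 2 | -1=-1→1*
ply 5, O at 1 | -1=+1→0*
ply 6: 0 is terminal -1 (X); from 9 depth 9

PV length from [9]: 5 plies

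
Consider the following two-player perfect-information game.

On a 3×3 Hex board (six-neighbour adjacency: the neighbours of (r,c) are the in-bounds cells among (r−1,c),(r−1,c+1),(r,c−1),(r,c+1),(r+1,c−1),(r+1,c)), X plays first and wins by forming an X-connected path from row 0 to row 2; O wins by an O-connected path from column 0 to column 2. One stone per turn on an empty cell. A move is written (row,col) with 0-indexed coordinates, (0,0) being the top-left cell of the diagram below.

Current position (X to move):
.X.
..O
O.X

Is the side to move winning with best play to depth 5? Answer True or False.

X winning at [.X./..O/O.X]: False

ply 1, X at .X./..O/O.X | (0,0)=-1→XX./..O/O.X*; (0,2)=-1→.XX/..O/O.X; (1,0)=-1→.X./X.O/O.X; (1,1)=-1→.X./.XO/O.X; (2,1)=-1→.X./..O/OXX
ply 2, O at XX./..O/O.X | (0,2)=+1→XXO/..O/O.X*; (1,0)=+1→XX./O.O/O.X; (1,1)=+1→XX./.OO/O.X; (2,1)=+1→XX./..O/OOX
ply 3, X at XXO/..O/O.X | (1,0)=-1→XXO/X.O/O.X*; (1,1)=-1→XXO/.XO/O.X; (2,1)=-1→XXO/..O/OXX
ply 4, O at XXO/X.O/O.X | (1,1)=+1→XXO/XOO/O.X*; (2,1)=+1→XXO/X.O/OOX
ply 5: XXO/XOO/O.X is terminal -1 (X); from .X./..O/O.X depth 5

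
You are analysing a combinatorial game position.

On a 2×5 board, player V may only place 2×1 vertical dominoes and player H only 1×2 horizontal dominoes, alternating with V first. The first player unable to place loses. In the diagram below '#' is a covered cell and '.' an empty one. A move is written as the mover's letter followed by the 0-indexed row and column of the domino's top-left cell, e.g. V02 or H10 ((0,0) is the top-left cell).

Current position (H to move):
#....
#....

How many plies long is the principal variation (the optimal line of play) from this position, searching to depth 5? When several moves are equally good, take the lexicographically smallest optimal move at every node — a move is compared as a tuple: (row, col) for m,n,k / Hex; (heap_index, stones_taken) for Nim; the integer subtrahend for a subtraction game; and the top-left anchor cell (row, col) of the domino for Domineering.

PV length from [#..../#....]: 3 plies

p1 H@[#..../#....]: H01[###../#....]-1 H02[#.##./#....]+1* H03[#..##/#....]-1 H11[#..../###..]-1 H12[#..../#.##.]+1 H13[#..../#..##]-1
p2 V@[#.##./#....]: V01[####./##...]-1* V04[#.###/#...#]-1
p3 H@[####./##...]: H12[####./####.]-1 H13[####./##.##]+1*
p4 V@[####./##.##] terminal -1; root [#..../#....] d5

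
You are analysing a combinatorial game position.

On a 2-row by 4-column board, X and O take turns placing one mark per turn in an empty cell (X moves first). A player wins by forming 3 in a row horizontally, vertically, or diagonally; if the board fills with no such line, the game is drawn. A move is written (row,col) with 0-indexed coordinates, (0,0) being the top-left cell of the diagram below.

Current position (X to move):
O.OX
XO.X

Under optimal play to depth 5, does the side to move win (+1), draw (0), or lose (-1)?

value(O.OX/XO.X, X) = 0

ply 1, X at O.OX/XO.X | (0,1)=+0→OXOX/XO.X*; (1,2)=-1→O.OX/XOXX
ply 2, O at OXOX/XO.X | (1,2)=+0→OXOX/XOOX*
ply 3: OXOX/XOOX is terminal +0 (X); from O.OX/XO.X depth 5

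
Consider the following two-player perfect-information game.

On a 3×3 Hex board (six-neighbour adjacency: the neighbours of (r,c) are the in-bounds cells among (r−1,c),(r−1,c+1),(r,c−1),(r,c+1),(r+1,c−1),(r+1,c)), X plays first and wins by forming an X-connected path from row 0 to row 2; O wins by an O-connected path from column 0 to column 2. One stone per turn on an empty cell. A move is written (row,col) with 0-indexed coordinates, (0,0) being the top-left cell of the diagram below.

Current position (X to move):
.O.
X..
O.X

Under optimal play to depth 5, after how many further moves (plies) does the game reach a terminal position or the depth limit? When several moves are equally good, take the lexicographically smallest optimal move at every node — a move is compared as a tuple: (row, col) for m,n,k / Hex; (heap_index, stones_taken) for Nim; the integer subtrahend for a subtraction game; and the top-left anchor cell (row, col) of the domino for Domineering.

p1 X@[.O./X../O.X]: (0,0)[XO./X../O.X]-1 (0,2)[.OX/X../O.X]-1 (1,1)[.O./XX./O.X]+1* (1,2)[.O./X.X/O.X]-1 (2,1)[.O./X../OXX]-1
p2 O@[.O./XX./O.X]: (0,0)[OO./XX./O.X]-1* (0,2)[.OO/XX./O.X]-1 (1,2)[.O./XXO/O.X]-1 (2,1)[.O./XX./OOX]-1
p3 X@[OO./XX./O.X]: (0,2)[OOX/XX./O.X]+1* (1,2)[OO./XXX/O.X]-1 (2,1)[OO./XX./OXX]-1
p4 O@[OOX/XX./O.X]: (1,2)[OOX/XXO/O.X]-1* (2,1)[OOX/XX./OOX]-1
p5 X@[OOX/XXO/O.X]: (2,1)[OOX/XXO/OXX]+1*
p6 O@[OOX/XXO/OXX] terminal -1; root [.O./X../O.X] d5

PV length from [.O./X../O.X]: 5 plies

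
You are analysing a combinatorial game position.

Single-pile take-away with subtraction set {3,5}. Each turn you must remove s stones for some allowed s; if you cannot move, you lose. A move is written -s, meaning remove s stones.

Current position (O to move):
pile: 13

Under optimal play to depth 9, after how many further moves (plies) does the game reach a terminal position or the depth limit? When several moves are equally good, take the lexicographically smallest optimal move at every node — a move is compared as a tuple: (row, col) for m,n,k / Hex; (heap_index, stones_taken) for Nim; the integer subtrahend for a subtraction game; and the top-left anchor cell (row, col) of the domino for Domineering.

[13] O move#1: -3:+1/10*, -5:+1/8
[10] X move#2: -3:-1/7*, -5:-1/5
[7] O move#3: -3:-1/4, -5:+1/2*
[2] end (terminal -1, X#4); searched 13 to 9

PV length from [13]: 3 plies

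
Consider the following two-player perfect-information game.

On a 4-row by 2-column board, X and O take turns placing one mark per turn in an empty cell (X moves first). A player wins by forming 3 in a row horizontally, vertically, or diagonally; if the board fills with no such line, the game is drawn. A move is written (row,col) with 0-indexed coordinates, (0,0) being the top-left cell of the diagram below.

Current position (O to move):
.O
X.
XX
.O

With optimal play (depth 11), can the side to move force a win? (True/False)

[.O/X./XX/.O] O move#1: (0,0):-1/OO/X./XX/.O*, (1,1):-1/.O/XO/XX/.O, (3,0):-1/.O/X./XX/OO
[OO/X./XX/.O] X move#2: (1,1):+0/OO/XX/XX/.O, (3,0):+1/OO/X./XX/XO*
[OO/X./XX/XO] end (terminal -1, O#3); searched .O/X./XX/.O to 11

O winning at [.O/X./XX/.O]: False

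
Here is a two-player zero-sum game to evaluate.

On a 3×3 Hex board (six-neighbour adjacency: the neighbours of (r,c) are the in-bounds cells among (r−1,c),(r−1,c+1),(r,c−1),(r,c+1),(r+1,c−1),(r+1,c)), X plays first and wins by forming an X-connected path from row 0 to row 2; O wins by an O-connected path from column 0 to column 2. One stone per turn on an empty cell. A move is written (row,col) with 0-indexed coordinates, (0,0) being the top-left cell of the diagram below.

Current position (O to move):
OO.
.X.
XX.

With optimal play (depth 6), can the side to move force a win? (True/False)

O winning at [OO./.X./XX.]: True

p1 O@[OO./.X./XX.]: (0,2)[OOO/.X./XX.]+1* (1,0)[OO./OX./XX.]-1 (1,2)[OO./.XO/XX.]-1 (2,2)[OO./.X./XXO]-1
p2 X@[OOO/.X./XX.] terminal -1; root [OO./.X./XX.] d6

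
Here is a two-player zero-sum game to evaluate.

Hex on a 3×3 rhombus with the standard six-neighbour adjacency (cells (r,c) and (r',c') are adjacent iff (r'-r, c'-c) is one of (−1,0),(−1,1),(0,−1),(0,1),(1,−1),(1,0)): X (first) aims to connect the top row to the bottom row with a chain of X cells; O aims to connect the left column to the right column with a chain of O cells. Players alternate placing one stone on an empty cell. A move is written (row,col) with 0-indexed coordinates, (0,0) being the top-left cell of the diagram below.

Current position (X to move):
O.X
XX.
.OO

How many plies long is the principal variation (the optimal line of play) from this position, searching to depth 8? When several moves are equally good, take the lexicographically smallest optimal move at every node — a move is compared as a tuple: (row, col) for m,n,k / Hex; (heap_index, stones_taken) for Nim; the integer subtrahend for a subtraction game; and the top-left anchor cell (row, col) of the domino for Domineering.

PV length from [O.X/XX./.OO]: 1 ply

ply 1, X at O.X/XX./.OO | (0,1)=-1→OXX/XX./.OO; (1,2)=-1→O.X/XXX/.OO; (2,0)=+1→O.X/XX./XOO*
ply 2: O.X/XX./XOO is terminal -1 (O); from O.X/XX./.OO depth 8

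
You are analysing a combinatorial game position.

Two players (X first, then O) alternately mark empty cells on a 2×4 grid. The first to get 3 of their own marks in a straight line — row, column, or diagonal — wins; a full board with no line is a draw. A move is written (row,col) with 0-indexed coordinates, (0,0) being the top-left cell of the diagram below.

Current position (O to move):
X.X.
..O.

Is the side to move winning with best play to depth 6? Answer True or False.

O winning at [X.X./..O.]: False

p1 O@[X.X./..O.]: (0,1)[XOX./..O.]+0* (0,3)[X.XO/..O.]-1 (1,0)[X.X./O.O.]-1 (1,1)[X.X./.OO.]-1 (1,3)[X.X./..OO]-1
p2 X@[XOX./..O.]: (0,3)[XOXX/..O.]-1 (1,0)[XOX./X.O.]+0* (1,1)[XOX./.XO.]+0 (1,3)[XOX./..OX]+0
p3 O@[XOX./X.O.]: (0,3)[XOXO/X.O.]+0* (1,1)[XOX./XOO.]+0 (1,3)[XOX./X.OO]+0
p4 X@[XOXO/X.O.]: (1,1)[XOXO/XXO.]+0* (1,3)[XOXO/X.OX]+0
p5 O@[XOXO/XXO.]: (1,3)[XOXO/XXOO]+0*
p6 X@[XOXO/XXOO] terminal +0; root [X.X./..O.] d6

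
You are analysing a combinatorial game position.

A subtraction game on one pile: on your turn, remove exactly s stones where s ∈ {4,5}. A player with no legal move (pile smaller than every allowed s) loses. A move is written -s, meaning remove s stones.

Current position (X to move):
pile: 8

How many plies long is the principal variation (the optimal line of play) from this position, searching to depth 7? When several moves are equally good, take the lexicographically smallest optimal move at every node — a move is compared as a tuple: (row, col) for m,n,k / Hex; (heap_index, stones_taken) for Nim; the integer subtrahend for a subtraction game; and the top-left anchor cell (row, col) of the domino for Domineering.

p1 X@[8]: -4[4]-1 -5[3]+1*
p2 O@[3] terminal -1; root [8] d7

PV length from [8]: 1 ply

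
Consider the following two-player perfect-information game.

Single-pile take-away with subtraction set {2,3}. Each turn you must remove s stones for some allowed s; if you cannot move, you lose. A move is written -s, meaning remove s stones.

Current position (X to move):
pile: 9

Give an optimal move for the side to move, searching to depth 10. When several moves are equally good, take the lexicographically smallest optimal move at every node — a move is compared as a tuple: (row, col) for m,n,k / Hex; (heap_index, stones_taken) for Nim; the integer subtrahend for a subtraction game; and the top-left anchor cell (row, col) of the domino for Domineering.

ply 1, X at 9 | -2=-1→7; -3=+1→6*
ply 2, O at 6 | -2=-1→4*; -3=-1→3
ply 3, X at 4 | -2=-1→2; -3=+1→1*
ply 4: 1 is terminal -1 (O); from 9 depth 10

X's best at [9]: -3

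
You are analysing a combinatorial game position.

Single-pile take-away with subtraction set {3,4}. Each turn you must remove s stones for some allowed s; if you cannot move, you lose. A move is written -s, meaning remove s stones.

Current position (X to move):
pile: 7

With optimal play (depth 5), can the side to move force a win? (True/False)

X winning at [7]: False

[7] X move#1: -3:-1/4*, -4:-1/3
[4] O move#2: -3:+1/1*, -4:+1/0
[1] end (terminal -1, X#3); searched 7 to 5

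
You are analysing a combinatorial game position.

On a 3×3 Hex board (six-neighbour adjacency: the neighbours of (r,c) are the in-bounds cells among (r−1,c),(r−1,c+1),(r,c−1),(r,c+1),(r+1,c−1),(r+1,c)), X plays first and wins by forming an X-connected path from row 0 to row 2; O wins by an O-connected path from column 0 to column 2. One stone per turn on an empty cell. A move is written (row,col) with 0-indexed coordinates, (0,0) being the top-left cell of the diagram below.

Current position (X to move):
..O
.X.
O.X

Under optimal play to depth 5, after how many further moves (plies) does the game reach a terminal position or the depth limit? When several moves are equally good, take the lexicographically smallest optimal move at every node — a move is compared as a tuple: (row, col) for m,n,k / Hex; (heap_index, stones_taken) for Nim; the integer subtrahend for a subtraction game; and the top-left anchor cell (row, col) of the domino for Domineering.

p1 X@[..O/.X./O.X]: (0,0)[X.O/.X./O.X]+1* (0,1)[.XO/.X./O.X]+1 (1,0)[..O/XX./O.X]+1 (1,2)[..O/.XX/O.X]-1 (2,1)[..O/.X./OXX]-1
p2 O@[X.O/.X./O.X]: (0,1)[XOO/.X./O.X]-1* (1,0)[X.O/OX./O.X]-1 (1,2)[X.O/.XO/O.X]-1 (2,1)[X.O/.X./OOX]-1
p3 X@[XOO/.X./O.X]: (1,0)[XOO/XX./O.X]+1* (1,2)[XOO/.XX/O.X]-1 (2,1)[XOO/.X./OXX]-1
p4 O@[XOO/XX./O.X]: (1,2)[XOO/XXO/O.X]-1* (2,1)[XOO/XX./OOX]-1
p5 X@[XOO/XXO/O.X]: (2,1)[XOO/XXO/OXX]+1*
p6 O@[XOO/XXO/OXX] terminal -1; root [..O/.X./O.X] d5

PV length from [..O/.X./O.X]: 5 plies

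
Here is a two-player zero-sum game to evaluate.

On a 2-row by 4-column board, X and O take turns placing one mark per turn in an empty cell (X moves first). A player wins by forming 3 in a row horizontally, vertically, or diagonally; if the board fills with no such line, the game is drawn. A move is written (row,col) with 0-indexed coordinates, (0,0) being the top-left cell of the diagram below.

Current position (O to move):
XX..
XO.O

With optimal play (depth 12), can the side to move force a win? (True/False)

O winning at [XX../XO.O]: True

[XX../XO.O] O move#1: (0,2):+0/XXO./XO.O, (0,3):-1/XX.O/XO.O, (1,2):+1/XX../XOOO*
[XX../XOOO] end (terminal -1, X#2); searched XX../XO.O to 12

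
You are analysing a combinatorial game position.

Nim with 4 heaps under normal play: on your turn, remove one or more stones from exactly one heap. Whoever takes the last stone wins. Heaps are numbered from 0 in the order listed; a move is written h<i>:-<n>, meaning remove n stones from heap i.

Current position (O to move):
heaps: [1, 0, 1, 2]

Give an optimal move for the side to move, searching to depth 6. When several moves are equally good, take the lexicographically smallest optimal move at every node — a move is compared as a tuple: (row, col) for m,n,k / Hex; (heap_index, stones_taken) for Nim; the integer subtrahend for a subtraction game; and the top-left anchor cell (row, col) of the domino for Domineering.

O's best at [(1,0,1,2)]: h3:-2

p1 O@[(1,0,1,2)]: h0:-1[(0,0,1,2)]-1 h2:-1[(1,0,0,2)]-1 h3:-1[(1,0,1,1)]-1 h3:-2[(1,0,1,0)]+1*
p2 X@[(1,0,1,0)]: h0:-1[(0,0,1,0)]-1* h2:-1[(1,0,0,0)]-1
p3 O@[(0,0,1,0)]: h2:-1[(0,0,0,0)]+1*
p4 X@[(0,0,0,0)] terminal -1; root [(1,0,1,2)] d6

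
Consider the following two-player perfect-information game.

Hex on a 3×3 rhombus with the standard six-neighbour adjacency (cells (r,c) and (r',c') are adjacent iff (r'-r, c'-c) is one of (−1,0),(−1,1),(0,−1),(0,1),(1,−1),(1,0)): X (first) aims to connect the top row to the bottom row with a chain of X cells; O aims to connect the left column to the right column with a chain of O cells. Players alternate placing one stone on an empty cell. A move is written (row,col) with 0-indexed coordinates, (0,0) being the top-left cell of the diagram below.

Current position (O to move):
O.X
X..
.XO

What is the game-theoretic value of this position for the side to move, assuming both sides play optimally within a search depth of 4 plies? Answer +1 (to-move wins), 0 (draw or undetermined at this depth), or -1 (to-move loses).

value(O.X/X../.XO, O) = -1

p1 O@[O.X/X../.XO]: (0,1)[OOX/X../.XO]-1* (1,1)[O.X/XO./.XO]-1 (1,2)[O.X/X.O/.XO]-1 (2,0)[O.X/X../OXO]-1
p2 X@[OOX/X../.XO]: (1,1)[OOX/XX./.XO]+1* (1,2)[OOX/X.X/.XO]+1 (2,0)[OOX/X../XXO]+1
p3 O@[OOX/XX./.XO] terminal -1; root [O.X/X../.XO] d4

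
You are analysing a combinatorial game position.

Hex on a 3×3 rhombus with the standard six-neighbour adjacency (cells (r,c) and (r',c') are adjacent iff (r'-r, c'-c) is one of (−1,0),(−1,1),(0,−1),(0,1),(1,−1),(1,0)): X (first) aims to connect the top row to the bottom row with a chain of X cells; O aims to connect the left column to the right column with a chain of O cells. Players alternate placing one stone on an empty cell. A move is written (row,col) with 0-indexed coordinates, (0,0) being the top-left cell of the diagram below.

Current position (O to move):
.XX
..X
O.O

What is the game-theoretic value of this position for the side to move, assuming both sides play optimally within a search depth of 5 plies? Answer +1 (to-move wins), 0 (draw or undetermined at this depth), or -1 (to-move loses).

value(.XX/..X/O.O, O) = +1

ply 1, O at .XX/..X/O.O | (0,0)=-1→OXX/..X/O.O; (1,0)=-1→.XX/O.X/O.O; (1,1)=-1→.XX/.OX/O.O; (2,1)=+1→.XX/..X/OOO*
ply 2: .XX/..X/OOO is terminal -1 (X); from .XX/..X/O.O depth 5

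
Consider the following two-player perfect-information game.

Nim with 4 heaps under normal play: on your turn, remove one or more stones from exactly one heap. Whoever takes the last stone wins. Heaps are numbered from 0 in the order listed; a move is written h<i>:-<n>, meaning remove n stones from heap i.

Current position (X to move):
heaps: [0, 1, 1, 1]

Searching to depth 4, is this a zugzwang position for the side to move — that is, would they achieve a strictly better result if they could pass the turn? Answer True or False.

zugzwang((0,1,1,1), X) = False

[(0,1,1,1)] X move#1: h1:-1:+1/(0,0,1,1)*, h2:-1:+1/(0,1,0,1), h3:-1:+1/(0,1,1,0)
[(0,0,1,1)] O move#2: h2:-1:-1/(0,0,0,1)*, h3:-1:-1/(0,0,1,0)
[(0,0,0,1)] X move#3: h3:-1:+1/(0,0,0,0)*
[(0,0,0,0)] end (terminal -1, O#4); searched (0,1,1,1) to 4
if X skipped the turn, O would face:
~ [(0,1,1,1)] O move#1: h1:-1:+1/(0,0,1,1)*, h2:-1:+1/(0,1,0,1), h3:-1:+1/(0,1,1,0)
~ [(0,0,1,1)] X move#2: h2:-1:-1/(0,0,0,1)*, h3:-1:-1/(0,0,1,0)
~ [(0,0,0,1)] O move#3: h3:-1:+1/(0,0,0,0)*
~ [(0,0,0,0)] end (terminal -1, X#4); searched (0,1,1,1) to 4
compare (X): move=+1 vs pass=-1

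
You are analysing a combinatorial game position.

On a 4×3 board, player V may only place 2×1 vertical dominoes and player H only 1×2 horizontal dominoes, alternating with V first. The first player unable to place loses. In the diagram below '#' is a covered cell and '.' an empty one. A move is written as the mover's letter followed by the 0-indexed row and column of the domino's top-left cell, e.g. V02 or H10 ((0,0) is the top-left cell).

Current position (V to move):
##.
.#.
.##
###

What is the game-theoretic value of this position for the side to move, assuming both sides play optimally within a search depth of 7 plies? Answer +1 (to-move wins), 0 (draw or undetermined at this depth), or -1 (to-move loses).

ply 1, V at ##./.#./.##/### | V02=+1→###/.##/.##/###*; V10=+1→##./##./###/###
ply 2: ###/.##/.##/### is terminal -1 (H); from ##./.#./.##/### depth 7

value(##./.#./.##/###, V) = +1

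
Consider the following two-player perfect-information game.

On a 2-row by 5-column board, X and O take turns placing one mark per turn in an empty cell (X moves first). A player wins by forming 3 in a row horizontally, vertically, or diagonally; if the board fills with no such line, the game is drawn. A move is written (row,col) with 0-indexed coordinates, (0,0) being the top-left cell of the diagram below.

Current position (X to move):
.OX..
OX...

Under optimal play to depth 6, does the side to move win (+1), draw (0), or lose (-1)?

value(.OX../OX..., X) = 0

ply 1, X at .OX../OX... | (0,0)=+0→XOX../OX...*; (0,3)=+0→.OXX./OX...; (0,4)=+0→.OX.X/OX...; (1,2)=+0→.OX../OXX..; (1,3)=+0→.OX../OX.X.; (1,4)=+0→.OX../OX..X
ply 2, O at XOX../OX... | (0,3)=+0→XOXO./OX...*; (0,4)=+0→XOX.O/OX...; (1,2)=+0→XOX../OXO..; (1,3)=+0→XOX../OX.O.; (1,4)=+0→XOX../OX..O
ply 3, X at XOXO./OX... | (0,4)=+0→XOXOX/OX...*; (1,2)=+0→XOXO./OXX..; (1,3)=+0→XOXO./OX.X.; (1,4)=+0→XOXO./OX..X
ply 4, O at XOXOX/OX... | (1,2)=+0→XOXOX/OXO..*; (1,3)=+0→XOXOX/OX.O.; (1,4)=+0→XOXOX/OX..O
ply 5, X at XOXOX/OXO.. | (1,3)=+0→XOXOX/OXOX.*; (1,4)=+0→XOXOX/OXO.X
ply 6, O at XOXOX/OXOX. | (1,4)=+0→XOXOX/OXOXO*
ply 7: XOXOX/OXOXO is terminal +0 (X); from .OX../OX... depth 6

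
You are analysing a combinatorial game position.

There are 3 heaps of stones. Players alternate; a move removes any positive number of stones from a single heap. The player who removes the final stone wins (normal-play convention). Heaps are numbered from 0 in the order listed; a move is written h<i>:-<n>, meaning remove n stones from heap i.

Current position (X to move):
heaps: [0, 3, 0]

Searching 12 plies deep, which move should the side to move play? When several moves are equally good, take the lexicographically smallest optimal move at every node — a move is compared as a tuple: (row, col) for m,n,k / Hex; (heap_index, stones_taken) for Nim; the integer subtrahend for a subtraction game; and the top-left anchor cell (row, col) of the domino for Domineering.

p1 X@[(0,3,0)]: h1:-1[(0,2,0)]-1 h1:-2[(0,1,0)]-1 h1:-3[(0,0,0)]+1*
p2 O@[(0,0,0)] terminal -1; root [(0,3,0)] d12

X's best at [(0,3,0)]: h1:-3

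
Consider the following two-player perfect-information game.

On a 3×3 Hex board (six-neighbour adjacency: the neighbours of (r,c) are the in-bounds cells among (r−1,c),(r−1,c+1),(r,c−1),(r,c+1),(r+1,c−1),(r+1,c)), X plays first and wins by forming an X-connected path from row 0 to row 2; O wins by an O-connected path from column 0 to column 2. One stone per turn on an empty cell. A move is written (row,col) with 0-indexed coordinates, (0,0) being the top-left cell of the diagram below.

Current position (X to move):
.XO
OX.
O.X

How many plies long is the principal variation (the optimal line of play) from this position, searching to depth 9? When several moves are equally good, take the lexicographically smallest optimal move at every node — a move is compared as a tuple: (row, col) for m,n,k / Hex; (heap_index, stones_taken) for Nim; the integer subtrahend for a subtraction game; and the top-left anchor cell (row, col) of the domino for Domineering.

PV length from [.XO/OX./O.X]: 3 plies

ply 1, X at .XO/OX./O.X | (0,0)=+1→XXO/OX./O.X*; (1,2)=+1→.XO/OXX/O.X; (2,1)=+1→.XO/OX./OXX
ply 2, O at XXO/OX./O.X | (1,2)=-1→XXO/OXO/O.X*; (2,1)=-1→XXO/OX./OOX
ply 3, X at XXO/OXO/O.X | (2,1)=+1→XXO/OXO/OXX*
ply 4: XXO/OXO/OXX is terminal -1 (O); from .XO/OX./O.X depth 9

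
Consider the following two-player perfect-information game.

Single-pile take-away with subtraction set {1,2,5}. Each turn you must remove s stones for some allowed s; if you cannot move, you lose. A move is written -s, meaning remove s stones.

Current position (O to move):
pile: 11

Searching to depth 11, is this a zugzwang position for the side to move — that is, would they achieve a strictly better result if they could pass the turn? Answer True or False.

zugzwang(11, O) = False

[11] O move#1: -1:-1/10, -2:+1/9*, -5:+1/6
[9] X move#2: -1:-1/8*, -2:-1/7, -5:-1/4
[8] O move#3: -1:-1/7, -2:+1/6*, -5:+1/3
[6] X move#4: -1:-1/5*, -2:-1/4, -5:-1/1
[5] O move#5: -1:-1/4, -2:+1/3*, -5:+1/0
[3] X move#6: -1:-1/2*, -2:-1/1
[2] O move#7: -1:-1/1, -2:+1/0*
[0] end (terminal -1, X#8); searched 11 to 11
pass branch (X moves first from the same position):
  | [11] X move#1: -1:-1/10, -2:+1/9*, -5:+1/6
  | [9] O move#2: -1:-1/8*, -2:-1/7, -5:-1/4
  | [8] X move#3: -1:-1/7, -2:+1/6*, -5:+1/3
  | [6] O move#4: -1:-1/5*, -2:-1/4, -5:-1/1
  | [5] X move#5: -1:-1/4, -2:+1/3*, -5:+1/0
  | [3] O move#6: -1:-1/2*, -2:-1/1
  | [2] X move#7: -1:-1/1, -2:+1/0*
  | [0] end (terminal -1, O#8); searched 11 to 11
O moving scores +1; O passing scores -1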